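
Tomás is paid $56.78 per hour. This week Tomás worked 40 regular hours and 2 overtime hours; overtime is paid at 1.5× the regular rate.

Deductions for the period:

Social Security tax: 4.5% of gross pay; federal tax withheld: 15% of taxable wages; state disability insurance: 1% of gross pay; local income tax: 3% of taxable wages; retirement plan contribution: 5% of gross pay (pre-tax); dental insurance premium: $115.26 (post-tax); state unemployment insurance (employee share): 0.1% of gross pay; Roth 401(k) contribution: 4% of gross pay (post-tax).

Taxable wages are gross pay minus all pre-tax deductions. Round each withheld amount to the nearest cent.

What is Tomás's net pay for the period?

Regular pay: 40 × $56.78 = $2,271.20
Overtime pay: 2 × $56.78 × 1.5 = $170.34
Gross pay = $2,271.20 + $170.34 = $2,441.54
Retirement plan contribution: $2,441.54 × 0.05 = $122.08
Taxable wages = $2,441.54 − $122.08 = $2,319.46
Federal tax withheld: $2,319.46 × 0.15 = $347.92
Local income tax: $2,319.46 × 0.03 = $69.58
State unemployment insurance (employee share): $2,441.54 × 0.001 = $2.44
State disability insurance: $2,441.54 × 0.01 = $24.42
Social Security tax: $2,441.54 × 0.045 = $109.87
Dental insurance premium: $115.26
Roth 401(k) contribution: $2,441.54 × 0.04 = $97.66
Total deductions = $122.08 + $347.92 + $69.58 + $2.44 + $24.42 + $109.87 + $115.26 + $97.66 = $889.23
Net pay = $2,441.54 − $889.23 = $1,552.31

$1,552.31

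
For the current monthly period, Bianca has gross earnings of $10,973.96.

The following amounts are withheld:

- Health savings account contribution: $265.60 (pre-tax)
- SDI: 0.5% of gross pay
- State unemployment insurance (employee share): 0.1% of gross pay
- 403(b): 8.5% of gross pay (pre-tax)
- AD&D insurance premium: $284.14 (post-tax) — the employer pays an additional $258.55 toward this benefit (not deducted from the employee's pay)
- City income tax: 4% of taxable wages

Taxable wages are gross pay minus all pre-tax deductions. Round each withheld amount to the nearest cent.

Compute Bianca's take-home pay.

403(b): $10,973.96 × 0.085 = $932.79
Health savings account contribution: $265.60
Pre-tax total = $932.79 + $265.60 = $1,198.39
Taxable wages = $10,973.96 − $1,198.39 = $9,775.57
City income tax: $9,775.57 × 0.04 = $391.02
SDI: $10,973.96 × 0.005 = $54.87
State unemployment insurance (employee share): $10,973.96 × 0.001 = $10.97
AD&D insurance premium: $284.14
(Employer's $258.55 toward AD&D insurance premium is not withheld from the employee.)
Total deductions = $932.79 + $265.60 + $391.02 + $54.87 + $10.97 + $284.14 = $1,939.39
Net pay = $10,973.96 − $1,939.39 = $9,034.57

$9,034.57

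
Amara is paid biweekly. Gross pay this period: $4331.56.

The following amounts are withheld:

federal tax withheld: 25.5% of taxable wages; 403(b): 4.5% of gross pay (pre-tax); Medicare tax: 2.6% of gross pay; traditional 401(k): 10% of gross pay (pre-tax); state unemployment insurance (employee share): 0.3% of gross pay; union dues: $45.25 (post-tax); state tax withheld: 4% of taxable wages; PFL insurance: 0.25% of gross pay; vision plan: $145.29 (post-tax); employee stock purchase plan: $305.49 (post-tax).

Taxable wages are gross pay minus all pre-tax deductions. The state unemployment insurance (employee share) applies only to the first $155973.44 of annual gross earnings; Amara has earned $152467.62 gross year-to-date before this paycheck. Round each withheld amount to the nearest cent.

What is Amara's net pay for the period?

$1980.95

403(b): $4331.56 × 0.045 = $194.92
Traditional 401(k): $4331.56 × 0.1 = $433.16
Pre-tax total = $194.92 + $433.16 = $628.08
Taxable wages = $4331.56 − $628.08 = $3703.48
Federal tax withheld: $3703.48 × 0.255 = $944.39
State tax withheld: $3703.48 × 0.04 = $148.14
State unemployment insurance (employee share): only $155973.44 − $152467.62 = $3505.82 of this check is subject → $3505.82 × 0.003 = $10.52
Medicare tax: $4331.56 × 0.026 = $112.62
PFL insurance: $4331.56 × 0.0025 = $10.83
Union dues: $45.25
Vision plan: $145.29
Employee stock purchase plan: $305.49
Total deductions = $194.92 + $433.16 + $944.39 + $148.14 + $10.52 + $112.62 + $10.83 + $45.25 + $145.29 + $305.49 = $2350.61
Net pay = $4331.56 − $2350.61 = $1980.95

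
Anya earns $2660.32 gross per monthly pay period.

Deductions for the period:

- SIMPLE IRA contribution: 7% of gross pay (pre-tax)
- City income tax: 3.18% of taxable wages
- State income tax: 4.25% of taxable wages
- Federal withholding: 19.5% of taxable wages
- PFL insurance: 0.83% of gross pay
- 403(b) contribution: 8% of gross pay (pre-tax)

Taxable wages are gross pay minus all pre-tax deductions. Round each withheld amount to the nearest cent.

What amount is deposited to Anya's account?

403(b) contribution: $2660.32 × 0.08 = $212.83
SIMPLE IRA contribution: $2660.32 × 0.07 = $186.22
Pre-tax total = $212.83 + $186.22 = $399.05
Taxable wages = $2660.32 − $399.05 = $2261.27
Federal withholding: $2261.27 × 0.195 = $440.95
City income tax: $2261.27 × 0.0318 = $71.91
State income tax: $2261.27 × 0.0425 = $96.10
PFL insurance: $2660.32 × 0.0083 = $22.08
Total deductions = $212.83 + $186.22 + $440.95 + $71.91 + $96.10 + $22.08 = $1030.09
Net pay = $2660.32 − $1030.09 = $1630.23

$1630.23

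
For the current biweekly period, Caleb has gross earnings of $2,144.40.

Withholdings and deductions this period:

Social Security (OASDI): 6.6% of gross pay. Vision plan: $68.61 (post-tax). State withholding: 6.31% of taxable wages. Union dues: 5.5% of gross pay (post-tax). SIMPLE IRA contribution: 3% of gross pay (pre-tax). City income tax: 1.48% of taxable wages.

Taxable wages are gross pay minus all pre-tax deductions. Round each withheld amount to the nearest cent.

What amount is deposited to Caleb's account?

SIMPLE IRA contribution: $2,144.40 × 0.03 = $64.33
Taxable wages = $2,144.40 − $64.33 = $2,080.07
State withholding: $2,080.07 × 0.0631 = $131.25
City income tax: $2,080.07 × 0.0148 = $30.79
Social Security (OASDI): $2,144.40 × 0.066 = $141.53
Union dues: $2,144.40 × 0.055 = $117.94
Vision plan: $68.61
Total deductions = $64.33 + $131.25 + $30.79 + $141.53 + $117.94 + $68.61 = $554.45
Net pay = $2,144.40 − $554.45 = $1,589.95

$1,589.95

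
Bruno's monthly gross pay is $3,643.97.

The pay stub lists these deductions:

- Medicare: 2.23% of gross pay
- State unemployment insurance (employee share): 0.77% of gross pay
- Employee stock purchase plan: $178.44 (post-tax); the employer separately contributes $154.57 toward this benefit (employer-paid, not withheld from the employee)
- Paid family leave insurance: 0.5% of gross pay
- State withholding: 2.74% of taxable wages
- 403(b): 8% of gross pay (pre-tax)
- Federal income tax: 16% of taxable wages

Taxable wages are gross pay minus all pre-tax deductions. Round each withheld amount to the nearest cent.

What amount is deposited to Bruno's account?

$2,418.22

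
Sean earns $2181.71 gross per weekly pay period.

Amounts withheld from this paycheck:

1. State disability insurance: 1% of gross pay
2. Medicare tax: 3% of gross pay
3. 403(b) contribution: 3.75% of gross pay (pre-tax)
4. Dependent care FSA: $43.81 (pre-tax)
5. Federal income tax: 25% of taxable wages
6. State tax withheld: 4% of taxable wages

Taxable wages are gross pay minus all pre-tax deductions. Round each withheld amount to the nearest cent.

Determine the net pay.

403(b) contribution: $2181.71 × 0.0375 = $81.81
Dependent care FSA: $43.81
Pre-tax total = $81.81 + $43.81 = $125.62
Taxable wages = $2181.71 − $125.62 = $2056.09
Federal income tax: $2056.09 × 0.25 = $514.02
State tax withheld: $2056.09 × 0.04 = $82.24
Medicare tax: $2181.71 × 0.03 = $65.45
State disability insurance: $2181.71 × 0.01 = $21.82
Total deductions = $81.81 + $43.81 + $514.02 + $82.24 + $65.45 + $21.82 = $809.15
Net pay = $2181.71 − $809.15 = $1372.56

$1372.56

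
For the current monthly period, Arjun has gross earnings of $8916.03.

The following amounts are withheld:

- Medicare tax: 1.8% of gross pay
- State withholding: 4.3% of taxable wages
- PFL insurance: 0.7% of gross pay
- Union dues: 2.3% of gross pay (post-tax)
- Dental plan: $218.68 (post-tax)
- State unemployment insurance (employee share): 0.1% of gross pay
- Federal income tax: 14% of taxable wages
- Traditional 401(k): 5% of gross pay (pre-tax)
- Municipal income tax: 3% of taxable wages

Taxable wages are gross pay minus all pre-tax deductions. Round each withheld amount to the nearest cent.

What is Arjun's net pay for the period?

Traditional 401(k): $8916.03 × 0.05 = $445.80
Taxable wages = $8916.03 − $445.80 = $8470.23
State withholding: $8470.23 × 0.043 = $364.22
Municipal income tax: $8470.23 × 0.03 = $254.11
Federal income tax: $8470.23 × 0.14 = $1185.83
Medicare tax: $8916.03 × 0.018 = $160.49
PFL insurance: $8916.03 × 0.007 = $62.41
State unemployment insurance (employee share): $8916.03 × 0.001 = $8.92
Union dues: $8916.03 × 0.023 = $205.07
Dental plan: $218.68
Total deductions = $445.80 + $364.22 + $254.11 + $1185.83 + $160.49 + $62.41 + $8.92 + $205.07 + $218.68 = $2905.53
Net pay = $8916.03 − $2905.53 = $6010.50

$6010.50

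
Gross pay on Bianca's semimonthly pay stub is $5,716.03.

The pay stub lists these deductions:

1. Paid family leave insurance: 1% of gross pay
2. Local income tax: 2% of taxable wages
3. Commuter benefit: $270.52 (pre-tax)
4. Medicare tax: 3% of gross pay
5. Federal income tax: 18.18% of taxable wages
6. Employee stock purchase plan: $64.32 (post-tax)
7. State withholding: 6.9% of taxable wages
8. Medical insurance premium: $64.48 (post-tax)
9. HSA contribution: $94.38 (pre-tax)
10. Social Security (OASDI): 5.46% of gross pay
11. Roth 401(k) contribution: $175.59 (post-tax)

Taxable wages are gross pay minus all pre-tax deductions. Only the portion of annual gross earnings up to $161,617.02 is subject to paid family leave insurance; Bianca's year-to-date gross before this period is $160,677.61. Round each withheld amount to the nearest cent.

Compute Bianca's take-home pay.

Commuter benefit: $270.52
HSA contribution: $94.38
Pre-tax total = $270.52 + $94.38 = $364.90
Taxable wages = $5,716.03 − $364.90 = $5,351.13
Federal income tax: $5,351.13 × 0.1818 = $972.84
Local income tax: $5,351.13 × 0.02 = $107.02
State withholding: $5,351.13 × 0.069 = $369.23
Paid family leave insurance: only $161,617.02 − $160,677.61 = $939.41 of this check is subject → $939.41 × 0.01 = $9.39
Social Security (OASDI): $5,716.03 × 0.0546 = $312.10
Medicare tax: $5,716.03 × 0.03 = $171.48
Medical insurance premium: $64.48
Roth 401(k) contribution: $175.59
Employee stock purchase plan: $64.32
Total deductions = $270.52 + $94.38 + $972.84 + $107.02 + $369.23 + $9.39 + $312.10 + $171.48 + $64.48 + $175.59 + $64.32 = $2,611.35
Net pay = $5,716.03 − $2,611.35 = $3,104.68

$3,104.68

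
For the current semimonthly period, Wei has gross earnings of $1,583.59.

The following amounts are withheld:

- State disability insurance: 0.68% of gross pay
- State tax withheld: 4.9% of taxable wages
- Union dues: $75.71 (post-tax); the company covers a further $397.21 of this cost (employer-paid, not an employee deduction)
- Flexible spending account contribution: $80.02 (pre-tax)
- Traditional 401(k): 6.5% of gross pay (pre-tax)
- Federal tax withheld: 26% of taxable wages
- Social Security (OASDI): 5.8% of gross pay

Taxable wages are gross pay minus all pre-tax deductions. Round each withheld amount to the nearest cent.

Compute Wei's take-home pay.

$789.51

Traditional 401(k): $1,583.59 × 0.065 = $102.93
Flexible spending account contribution: $80.02
Pre-tax total = $102.93 + $80.02 = $182.95
Taxable wages = $1,583.59 − $182.95 = $1,400.64
State tax withheld: $1,400.64 × 0.049 = $68.63
Federal tax withheld: $1,400.64 × 0.26 = $364.17
Social Security (OASDI): $1,583.59 × 0.058 = $91.85
State disability insurance: $1,583.59 × 0.0068 = $10.77
Union dues: $75.71
(Employer's $397.21 toward union dues is not withheld from the employee.)
Total deductions = $102.93 + $80.02 + $68.63 + $364.17 + $91.85 + $10.77 + $75.71 = $794.08
Net pay = $1,583.59 − $794.08 = $789.51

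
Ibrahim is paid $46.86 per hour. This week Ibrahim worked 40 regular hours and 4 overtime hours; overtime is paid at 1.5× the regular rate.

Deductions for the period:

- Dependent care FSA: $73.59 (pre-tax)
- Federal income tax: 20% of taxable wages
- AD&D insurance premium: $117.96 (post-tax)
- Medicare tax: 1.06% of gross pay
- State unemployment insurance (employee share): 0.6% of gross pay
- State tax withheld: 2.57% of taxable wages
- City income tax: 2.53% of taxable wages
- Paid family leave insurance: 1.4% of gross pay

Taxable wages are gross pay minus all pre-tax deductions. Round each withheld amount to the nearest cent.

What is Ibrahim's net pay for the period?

Regular pay: 40 × $46.86 = $1,874.40
Overtime pay: 4 × $46.86 × 1.5 = $281.16
Gross pay = $1,874.40 + $281.16 = $2,155.56
Dependent care FSA: $73.59
Taxable wages = $2,155.56 − $73.59 = $2,081.97
City income tax: $2,081.97 × 0.0253 = $52.67
Federal income tax: $2,081.97 × 0.2 = $416.39
State tax withheld: $2,081.97 × 0.0257 = $53.51
State unemployment insurance (employee share): $2,155.56 × 0.006 = $12.93
Medicare tax: $2,155.56 × 0.0106 = $22.85
Paid family leave insurance: $2,155.56 × 0.014 = $30.18
AD&D insurance premium: $117.96
Total deductions = $73.59 + $52.67 + $416.39 + $53.51 + $12.93 + $22.85 + $30.18 + $117.96 = $780.08
Net pay = $2,155.56 − $780.08 = $1,375.48

$1,375.48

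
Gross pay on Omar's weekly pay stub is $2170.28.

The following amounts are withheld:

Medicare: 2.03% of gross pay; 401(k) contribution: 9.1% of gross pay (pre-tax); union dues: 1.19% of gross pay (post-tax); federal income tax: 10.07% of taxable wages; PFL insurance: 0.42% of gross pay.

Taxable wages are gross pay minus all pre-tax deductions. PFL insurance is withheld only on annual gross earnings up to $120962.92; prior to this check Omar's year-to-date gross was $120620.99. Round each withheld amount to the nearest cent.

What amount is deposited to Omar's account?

$1702.79

401(k) contribution: $2170.28 × 0.091 = $197.50
Taxable wages = $2170.28 − $197.50 = $1972.78
Federal income tax: $1972.78 × 0.1007 = $198.66
PFL insurance: only $120962.92 − $120620.99 = $341.93 of this check is subject → $341.93 × 0.0042 = $1.44
Medicare: $2170.28 × 0.0203 = $44.06
Union dues: $2170.28 × 0.0119 = $25.83
Total deductions = $197.50 + $198.66 + $1.44 + $44.06 + $25.83 = $467.49
Net pay = $2170.28 − $467.49 = $1702.79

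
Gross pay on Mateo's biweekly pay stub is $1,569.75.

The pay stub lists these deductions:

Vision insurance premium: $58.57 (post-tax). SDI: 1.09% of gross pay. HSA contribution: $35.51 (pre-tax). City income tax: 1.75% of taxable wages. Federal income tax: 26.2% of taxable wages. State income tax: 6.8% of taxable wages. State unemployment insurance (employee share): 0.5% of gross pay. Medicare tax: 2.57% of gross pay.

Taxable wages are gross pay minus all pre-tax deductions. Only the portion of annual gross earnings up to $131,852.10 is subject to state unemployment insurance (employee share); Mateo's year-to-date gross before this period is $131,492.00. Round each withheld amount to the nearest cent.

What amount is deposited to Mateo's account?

$883.27

HSA contribution: $35.51
Taxable wages = $1,569.75 − $35.51 = $1,534.24
Federal income tax: $1,534.24 × 0.262 = $401.97
City income tax: $1,534.24 × 0.0175 = $26.85
State income tax: $1,534.24 × 0.068 = $104.33
SDI: $1,569.75 × 0.0109 = $17.11
Medicare tax: $1,569.75 × 0.0257 = $40.34
State unemployment insurance (employee share): only $131,852.10 − $131,492.00 = $360.10 of this check is subject → $360.10 × 0.005 = $1.80
Vision insurance premium: $58.57
Total deductions = $35.51 + $401.97 + $26.85 + $104.33 + $17.11 + $40.34 + $1.80 + $58.57 = $686.48
Net pay = $1,569.75 − $686.48 = $883.27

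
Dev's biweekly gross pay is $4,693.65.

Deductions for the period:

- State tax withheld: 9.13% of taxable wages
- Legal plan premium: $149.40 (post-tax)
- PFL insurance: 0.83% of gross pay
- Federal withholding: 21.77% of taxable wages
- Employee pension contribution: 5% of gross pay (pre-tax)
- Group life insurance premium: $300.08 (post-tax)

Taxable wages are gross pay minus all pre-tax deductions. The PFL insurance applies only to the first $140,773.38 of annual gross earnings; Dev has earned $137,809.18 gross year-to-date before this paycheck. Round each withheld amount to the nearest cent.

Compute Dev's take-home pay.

Employee pension contribution: $4,693.65 × 0.05 = $234.68
Taxable wages = $4,693.65 − $234.68 = $4,458.97
State tax withheld: $4,458.97 × 0.0913 = $407.10
Federal withholding: $4,458.97 × 0.2177 = $970.72
PFL insurance: only $140,773.38 − $137,809.18 = $2,964.20 of this check is subject → $2,964.20 × 0.0083 = $24.60
Group life insurance premium: $300.08
Legal plan premium: $149.40
Total deductions = $234.68 + $407.10 + $970.72 + $24.60 + $300.08 + $149.40 = $2,086.58
Net pay = $4,693.65 − $2,086.58 = $2,607.07

$2,607.07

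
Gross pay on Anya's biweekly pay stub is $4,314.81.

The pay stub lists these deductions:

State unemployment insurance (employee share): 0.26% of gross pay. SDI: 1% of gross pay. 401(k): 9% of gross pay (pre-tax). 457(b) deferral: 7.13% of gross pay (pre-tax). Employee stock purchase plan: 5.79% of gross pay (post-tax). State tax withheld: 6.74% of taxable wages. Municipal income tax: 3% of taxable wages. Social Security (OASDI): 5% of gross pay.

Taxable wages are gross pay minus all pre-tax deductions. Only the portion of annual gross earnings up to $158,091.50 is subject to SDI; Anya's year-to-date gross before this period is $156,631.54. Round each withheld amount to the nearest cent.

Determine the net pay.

401(k): $4,314.81 × 0.09 = $388.33
457(b) deferral: $4,314.81 × 0.0713 = $307.65
Pre-tax total = $388.33 + $307.65 = $695.98
Taxable wages = $4,314.81 − $695.98 = $3,618.83
State tax withheld: $3,618.83 × 0.0674 = $243.91
Municipal income tax: $3,618.83 × 0.03 = $108.56
Social Security (OASDI): $4,314.81 × 0.05 = $215.74
State unemployment insurance (employee share): $4,314.81 × 0.0026 = $11.22
SDI: only $158,091.50 − $156,631.54 = $1,459.96 of this check is subject → $1,459.96 × 0.01 = $14.60
Employee stock purchase plan: $4,314.81 × 0.0579 = $249.83
Total deductions = $388.33 + $307.65 + $243.91 + $108.56 + $215.74 + $11.22 + $14.60 + $249.83 = $1,539.84
Net pay = $4,314.81 − $1,539.84 = $2,774.97

$2,774.97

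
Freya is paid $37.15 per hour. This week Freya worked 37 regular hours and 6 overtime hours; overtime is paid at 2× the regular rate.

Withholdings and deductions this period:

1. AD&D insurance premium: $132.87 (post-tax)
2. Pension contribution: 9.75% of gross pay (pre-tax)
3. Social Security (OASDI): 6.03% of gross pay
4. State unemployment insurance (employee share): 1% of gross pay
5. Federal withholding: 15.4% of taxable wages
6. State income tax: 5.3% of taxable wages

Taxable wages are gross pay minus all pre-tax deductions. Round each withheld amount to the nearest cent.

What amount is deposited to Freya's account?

Regular pay: 37 × $37.15 = $1,374.55
Overtime pay: 6 × $37.15 × 2 = $445.80
Gross pay = $1,374.55 + $445.80 = $1,820.35
Pension contribution: $1,820.35 × 0.0975 = $177.48
Taxable wages = $1,820.35 − $177.48 = $1,642.87
State income tax: $1,642.87 × 0.053 = $87.07
Federal withholding: $1,642.87 × 0.154 = $253.00
Social Security (OASDI): $1,820.35 × 0.0603 = $109.77
State unemployment insurance (employee share): $1,820.35 × 0.01 = $18.20
AD&D insurance premium: $132.87
Total deductions = $177.48 + $87.07 + $253.00 + $109.77 + $18.20 + $132.87 = $778.39
Net pay = $1,820.35 − $778.39 = $1,041.96

$1,041.96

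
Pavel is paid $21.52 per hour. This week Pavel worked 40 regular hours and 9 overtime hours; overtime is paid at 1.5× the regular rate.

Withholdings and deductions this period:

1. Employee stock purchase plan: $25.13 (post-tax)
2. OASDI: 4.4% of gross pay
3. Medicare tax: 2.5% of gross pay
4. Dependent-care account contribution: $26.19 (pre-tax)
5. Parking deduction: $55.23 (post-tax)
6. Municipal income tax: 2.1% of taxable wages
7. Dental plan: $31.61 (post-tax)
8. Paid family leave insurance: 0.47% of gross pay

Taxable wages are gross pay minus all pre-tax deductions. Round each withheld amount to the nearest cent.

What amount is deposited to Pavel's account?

$904.68

Regular pay: 40 × $21.52 = $860.80
Overtime pay: 9 × $21.52 × 1.5 = $290.52
Gross pay = $860.80 + $290.52 = $1151.32
Dependent-care account contribution: $26.19
Taxable wages = $1151.32 − $26.19 = $1125.13
Municipal income tax: $1125.13 × 0.021 = $23.63
Medicare tax: $1151.32 × 0.025 = $28.78
Paid family leave insurance: $1151.32 × 0.0047 = $5.41
OASDI: $1151.32 × 0.044 = $50.66
Parking deduction: $55.23
Dental plan: $31.61
Employee stock purchase plan: $25.13
Total deductions = $26.19 + $23.63 + $28.78 + $5.41 + $50.66 + $55.23 + $31.61 + $25.13 = $246.64
Net pay = $1151.32 − $246.64 = $904.68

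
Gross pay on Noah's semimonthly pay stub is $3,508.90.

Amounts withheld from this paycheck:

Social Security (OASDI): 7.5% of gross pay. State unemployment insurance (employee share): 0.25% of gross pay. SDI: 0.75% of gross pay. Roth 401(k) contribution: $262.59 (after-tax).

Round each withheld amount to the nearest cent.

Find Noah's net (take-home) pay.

Social Security (OASDI): $3,508.90 × 0.075 = $263.17
SDI: $3,508.90 × 0.0075 = $26.32
State unemployment insurance (employee share): $3,508.90 × 0.0025 = $8.77
Roth 401(k) contribution: $262.59
Total deductions = $263.17 + $26.32 + $8.77 + $262.59 = $560.85
Net pay = $3,508.90 − $560.85 = $2,948.05

$2,948.05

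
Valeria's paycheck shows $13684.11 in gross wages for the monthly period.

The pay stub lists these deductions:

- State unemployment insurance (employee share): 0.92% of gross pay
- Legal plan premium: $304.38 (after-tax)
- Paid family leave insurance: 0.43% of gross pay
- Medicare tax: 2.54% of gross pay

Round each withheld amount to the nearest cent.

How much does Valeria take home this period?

$12847.42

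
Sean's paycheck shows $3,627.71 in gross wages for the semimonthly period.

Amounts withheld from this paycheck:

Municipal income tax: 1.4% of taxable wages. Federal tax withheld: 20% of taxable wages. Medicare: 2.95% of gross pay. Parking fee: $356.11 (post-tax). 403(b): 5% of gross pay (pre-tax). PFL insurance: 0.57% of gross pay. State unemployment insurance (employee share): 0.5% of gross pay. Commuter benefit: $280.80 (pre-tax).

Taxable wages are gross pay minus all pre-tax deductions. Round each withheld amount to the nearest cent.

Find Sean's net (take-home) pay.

Commuter benefit: $280.80
403(b): $3,627.71 × 0.05 = $181.39
Pre-tax total = $280.80 + $181.39 = $462.19
Taxable wages = $3,627.71 − $462.19 = $3,165.52
Municipal income tax: $3,165.52 × 0.014 = $44.32
Federal tax withheld: $3,165.52 × 0.2 = $633.10
PFL insurance: $3,627.71 × 0.0057 = $20.68
Medicare: $3,627.71 × 0.0295 = $107.02
State unemployment insurance (employee share): $3,627.71 × 0.005 = $18.14
Parking fee: $356.11
Total deductions = $280.80 + $181.39 + $44.32 + $633.10 + $20.68 + $107.02 + $18.14 + $356.11 = $1,641.56
Net pay = $3,627.71 − $1,641.56 = $1,986.15

$1,986.15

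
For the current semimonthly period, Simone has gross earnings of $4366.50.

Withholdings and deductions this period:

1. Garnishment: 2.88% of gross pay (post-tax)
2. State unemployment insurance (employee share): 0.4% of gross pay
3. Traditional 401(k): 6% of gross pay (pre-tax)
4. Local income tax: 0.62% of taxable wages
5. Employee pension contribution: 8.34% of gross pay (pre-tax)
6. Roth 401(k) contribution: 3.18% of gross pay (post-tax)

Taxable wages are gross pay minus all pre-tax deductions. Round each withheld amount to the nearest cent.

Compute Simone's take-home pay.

$3435.07

Employee pension contribution: $4366.50 × 0.0834 = $364.17
Traditional 401(k): $4366.50 × 0.06 = $261.99
Pre-tax total = $364.17 + $261.99 = $626.16
Taxable wages = $4366.50 − $626.16 = $3740.34
Local income tax: $3740.34 × 0.0062 = $23.19
State unemployment insurance (employee share): $4366.50 × 0.004 = $17.47
Roth 401(k) contribution: $4366.50 × 0.0318 = $138.85
Garnishment: $4366.50 × 0.0288 = $125.76
Total deductions = $364.17 + $261.99 + $23.19 + $17.47 + $138.85 + $125.76 = $931.43
Net pay = $4366.50 − $931.43 = $3435.07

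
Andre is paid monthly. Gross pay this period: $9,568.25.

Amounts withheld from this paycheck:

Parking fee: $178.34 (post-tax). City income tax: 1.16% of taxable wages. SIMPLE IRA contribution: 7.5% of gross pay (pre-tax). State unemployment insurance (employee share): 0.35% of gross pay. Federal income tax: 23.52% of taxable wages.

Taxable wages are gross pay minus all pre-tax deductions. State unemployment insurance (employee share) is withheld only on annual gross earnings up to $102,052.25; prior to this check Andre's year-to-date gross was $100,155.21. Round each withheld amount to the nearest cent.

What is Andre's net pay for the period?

$6,481.31

SIMPLE IRA contribution: $9,568.25 × 0.075 = $717.62
Taxable wages = $9,568.25 − $717.62 = $8,850.63
City income tax: $8,850.63 × 0.0116 = $102.67
Federal income tax: $8,850.63 × 0.2352 = $2,081.67
State unemployment insurance (employee share): only $102,052.25 − $100,155.21 = $1,897.04 of this check is subject → $1,897.04 × 0.0035 = $6.64
Parking fee: $178.34
Total deductions = $717.62 + $102.67 + $2,081.67 + $6.64 + $178.34 = $3,086.94
Net pay = $9,568.25 − $3,086.94 = $6,481.31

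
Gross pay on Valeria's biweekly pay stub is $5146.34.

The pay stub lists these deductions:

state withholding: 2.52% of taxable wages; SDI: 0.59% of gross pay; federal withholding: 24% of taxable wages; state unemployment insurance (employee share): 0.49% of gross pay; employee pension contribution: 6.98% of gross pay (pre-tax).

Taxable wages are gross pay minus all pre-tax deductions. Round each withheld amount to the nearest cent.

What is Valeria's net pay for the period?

$3462.00

Employee pension contribution: $5146.34 × 0.0698 = $359.21
Taxable wages = $5146.34 − $359.21 = $4787.13
Federal withholding: $4787.13 × 0.24 = $1148.91
State withholding: $4787.13 × 0.0252 = $120.64
SDI: $5146.34 × 0.0059 = $30.36
State unemployment insurance (employee share): $5146.34 × 0.0049 = $25.22
Total deductions = $359.21 + $1148.91 + $120.64 + $30.36 + $25.22 = $1684.34
Net pay = $5146.34 − $1684.34 = $3462.00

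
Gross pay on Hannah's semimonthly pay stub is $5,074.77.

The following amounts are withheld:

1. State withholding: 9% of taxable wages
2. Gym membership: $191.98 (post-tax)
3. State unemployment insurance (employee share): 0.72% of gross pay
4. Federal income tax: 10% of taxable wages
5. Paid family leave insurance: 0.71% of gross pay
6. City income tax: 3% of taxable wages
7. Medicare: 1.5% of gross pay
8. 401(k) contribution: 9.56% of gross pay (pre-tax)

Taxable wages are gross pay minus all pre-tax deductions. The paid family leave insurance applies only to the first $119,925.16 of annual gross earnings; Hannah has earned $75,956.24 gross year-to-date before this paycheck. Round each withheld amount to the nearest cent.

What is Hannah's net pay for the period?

401(k) contribution: $5,074.77 × 0.0956 = $485.15
Taxable wages = $5,074.77 − $485.15 = $4,589.62
State withholding: $4,589.62 × 0.09 = $413.07
City income tax: $4,589.62 × 0.03 = $137.69
Federal income tax: $4,589.62 × 0.1 = $458.96
State unemployment insurance (employee share): $5,074.77 × 0.0072 = $36.54
Medicare: $5,074.77 × 0.015 = $76.12
Paid family leave insurance: cap not yet reached, full $5,074.77 is subject → $5,074.77 × 0.0071 = $36.03
Gym membership: $191.98
Total deductions = $485.15 + $413.07 + $137.69 + $458.96 + $36.54 + $76.12 + $36.03 + $191.98 = $1,835.54
Net pay = $5,074.77 − $1,835.54 = $3,239.23

$3,239.23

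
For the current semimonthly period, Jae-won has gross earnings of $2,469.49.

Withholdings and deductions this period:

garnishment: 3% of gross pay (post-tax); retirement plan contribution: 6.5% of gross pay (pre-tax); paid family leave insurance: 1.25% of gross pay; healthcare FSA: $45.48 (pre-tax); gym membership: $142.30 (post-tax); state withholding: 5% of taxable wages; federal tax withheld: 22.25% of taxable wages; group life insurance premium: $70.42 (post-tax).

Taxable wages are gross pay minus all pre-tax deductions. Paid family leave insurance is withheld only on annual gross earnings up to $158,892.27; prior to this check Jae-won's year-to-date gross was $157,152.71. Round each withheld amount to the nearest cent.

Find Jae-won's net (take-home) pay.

Healthcare FSA: $45.48
Retirement plan contribution: $2,469.49 × 0.065 = $160.52
Pre-tax total = $45.48 + $160.52 = $206.00
Taxable wages = $2,469.49 − $206.00 = $2,263.49
Federal tax withheld: $2,263.49 × 0.2225 = $503.63
State withholding: $2,263.49 × 0.05 = $113.17
Paid family leave insurance: only $158,892.27 − $157,152.71 = $1,739.56 of this check is subject → $1,739.56 × 0.0125 = $21.74
Gym membership: $142.30
Garnishment: $2,469.49 × 0.03 = $74.08
Group life insurance premium: $70.42
Total deductions = $45.48 + $160.52 + $503.63 + $113.17 + $21.74 + $142.30 + $74.08 + $70.42 = $1,131.34
Net pay = $2,469.49 − $1,131.34 = $1,338.15

$1,338.15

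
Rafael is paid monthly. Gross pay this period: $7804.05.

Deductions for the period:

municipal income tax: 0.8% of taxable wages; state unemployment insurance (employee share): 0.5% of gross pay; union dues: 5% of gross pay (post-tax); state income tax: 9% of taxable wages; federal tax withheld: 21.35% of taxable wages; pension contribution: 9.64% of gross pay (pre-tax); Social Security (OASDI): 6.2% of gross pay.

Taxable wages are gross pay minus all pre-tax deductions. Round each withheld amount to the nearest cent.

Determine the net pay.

Pension contribution: $7804.05 × 0.0964 = $752.31
Taxable wages = $7804.05 − $752.31 = $7051.74
State income tax: $7051.74 × 0.09 = $634.66
Municipal income tax: $7051.74 × 0.008 = $56.41
Federal tax withheld: $7051.74 × 0.2135 = $1505.55
Social Security (OASDI): $7804.05 × 0.062 = $483.85
State unemployment insurance (employee share): $7804.05 × 0.005 = $39.02
Union dues: $7804.05 × 0.05 = $390.20
Total deductions = $752.31 + $634.66 + $56.41 + $1505.55 + $483.85 + $39.02 + $390.20 = $3862.00
Net pay = $7804.05 − $3862.00 = $3942.05

$3942.05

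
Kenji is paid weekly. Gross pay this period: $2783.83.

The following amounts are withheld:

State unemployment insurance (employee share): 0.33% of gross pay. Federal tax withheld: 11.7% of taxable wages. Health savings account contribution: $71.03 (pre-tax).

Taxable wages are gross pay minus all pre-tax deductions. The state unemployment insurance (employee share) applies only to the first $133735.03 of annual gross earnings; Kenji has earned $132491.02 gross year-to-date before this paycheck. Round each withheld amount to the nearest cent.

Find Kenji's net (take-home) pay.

$2391.29

Health savings account contribution: $71.03
Taxable wages = $2783.83 − $71.03 = $2712.80
Federal tax withheld: $2712.80 × 0.117 = $317.40
State unemployment insurance (employee share): only $133735.03 − $132491.02 = $1244.01 of this check is subject → $1244.01 × 0.0033 = $4.11
Total deductions = $71.03 + $317.40 + $4.11 = $392.54
Net pay = $2783.83 − $392.54 = $2391.29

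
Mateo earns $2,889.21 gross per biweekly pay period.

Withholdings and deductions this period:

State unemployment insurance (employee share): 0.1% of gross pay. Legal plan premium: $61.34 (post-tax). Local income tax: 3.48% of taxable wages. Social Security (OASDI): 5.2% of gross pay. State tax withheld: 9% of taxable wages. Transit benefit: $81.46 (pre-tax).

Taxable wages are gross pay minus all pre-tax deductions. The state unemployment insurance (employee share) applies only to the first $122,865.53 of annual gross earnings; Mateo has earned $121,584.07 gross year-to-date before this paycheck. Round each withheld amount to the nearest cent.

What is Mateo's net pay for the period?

Transit benefit: $81.46
Taxable wages = $2,889.21 − $81.46 = $2,807.75
Local income tax: $2,807.75 × 0.0348 = $97.71
State tax withheld: $2,807.75 × 0.09 = $252.70
State unemployment insurance (employee share): only $122,865.53 − $121,584.07 = $1,281.46 of this check is subject → $1,281.46 × 0.001 = $1.28
Social Security (OASDI): $2,889.21 × 0.052 = $150.24
Legal plan premium: $61.34
Total deductions = $81.46 + $97.71 + $252.70 + $1.28 + $150.24 + $61.34 = $644.73
Net pay = $2,889.21 − $644.73 = $2,244.48

$2,244.48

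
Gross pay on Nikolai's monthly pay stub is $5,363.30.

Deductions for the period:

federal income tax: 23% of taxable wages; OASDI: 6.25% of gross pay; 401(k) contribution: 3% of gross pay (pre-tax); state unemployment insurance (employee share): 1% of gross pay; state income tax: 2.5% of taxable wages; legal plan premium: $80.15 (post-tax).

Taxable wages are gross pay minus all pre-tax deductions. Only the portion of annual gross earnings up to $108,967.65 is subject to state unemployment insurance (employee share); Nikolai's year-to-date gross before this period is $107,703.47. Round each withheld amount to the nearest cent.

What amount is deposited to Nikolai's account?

401(k) contribution: $5,363.30 × 0.03 = $160.90
Taxable wages = $5,363.30 − $160.90 = $5,202.40
Federal income tax: $5,202.40 × 0.23 = $1,196.55
State income tax: $5,202.40 × 0.025 = $130.06
State unemployment insurance (employee share): only $108,967.65 − $107,703.47 = $1,264.18 of this check is subject → $1,264.18 × 0.01 = $12.64
OASDI: $5,363.30 × 0.0625 = $335.21
Legal plan premium: $80.15
Total deductions = $160.90 + $1,196.55 + $130.06 + $12.64 + $335.21 + $80.15 = $1,915.51
Net pay = $5,363.30 − $1,915.51 = $3,447.79

$3,447.79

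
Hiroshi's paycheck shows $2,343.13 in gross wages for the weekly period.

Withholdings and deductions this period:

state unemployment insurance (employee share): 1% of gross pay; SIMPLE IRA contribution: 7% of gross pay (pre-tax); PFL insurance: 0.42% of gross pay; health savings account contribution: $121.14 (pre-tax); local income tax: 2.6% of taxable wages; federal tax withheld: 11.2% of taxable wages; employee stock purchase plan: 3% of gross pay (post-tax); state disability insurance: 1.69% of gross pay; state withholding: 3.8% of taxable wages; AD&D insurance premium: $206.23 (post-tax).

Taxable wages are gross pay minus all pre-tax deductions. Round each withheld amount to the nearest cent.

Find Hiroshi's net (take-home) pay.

Health savings account contribution: $121.14
SIMPLE IRA contribution: $2,343.13 × 0.07 = $164.02
Pre-tax total = $121.14 + $164.02 = $285.16
Taxable wages = $2,343.13 − $285.16 = $2,057.97
Local income tax: $2,057.97 × 0.026 = $53.51
Federal tax withheld: $2,057.97 × 0.112 = $230.49
State withholding: $2,057.97 × 0.038 = $78.20
PFL insurance: $2,343.13 × 0.0042 = $9.84
State unemployment insurance (employee share): $2,343.13 × 0.01 = $23.43
State disability insurance: $2,343.13 × 0.0169 = $39.60
AD&D insurance premium: $206.23
Employee stock purchase plan: $2,343.13 × 0.03 = $70.29
Total deductions = $121.14 + $164.02 + $53.51 + $230.49 + $78.20 + $9.84 + $23.43 + $39.60 + $206.23 + $70.29 = $996.75
Net pay = $2,343.13 − $996.75 = $1,346.38

$1,346.38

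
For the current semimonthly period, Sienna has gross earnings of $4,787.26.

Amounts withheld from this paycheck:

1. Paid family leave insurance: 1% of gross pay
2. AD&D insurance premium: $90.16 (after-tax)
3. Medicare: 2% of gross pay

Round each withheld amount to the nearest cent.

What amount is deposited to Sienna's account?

$4,553.48

Medicare: $4,787.26 × 0.02 = $95.75
Paid family leave insurance: $4,787.26 × 0.01 = $47.87
AD&D insurance premium: $90.16
Total deductions = $95.75 + $47.87 + $90.16 = $233.78
Net pay = $4,787.26 − $233.78 = $4,553.48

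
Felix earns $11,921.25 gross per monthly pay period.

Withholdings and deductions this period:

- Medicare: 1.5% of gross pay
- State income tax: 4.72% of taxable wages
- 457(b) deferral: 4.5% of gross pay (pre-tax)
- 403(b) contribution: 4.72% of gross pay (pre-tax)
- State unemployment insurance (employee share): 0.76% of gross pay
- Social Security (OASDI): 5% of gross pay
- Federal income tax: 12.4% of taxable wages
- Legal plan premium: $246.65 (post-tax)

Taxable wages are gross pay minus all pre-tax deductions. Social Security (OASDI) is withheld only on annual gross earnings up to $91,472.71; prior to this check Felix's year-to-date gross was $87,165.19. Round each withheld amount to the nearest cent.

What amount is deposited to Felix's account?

$8,237.92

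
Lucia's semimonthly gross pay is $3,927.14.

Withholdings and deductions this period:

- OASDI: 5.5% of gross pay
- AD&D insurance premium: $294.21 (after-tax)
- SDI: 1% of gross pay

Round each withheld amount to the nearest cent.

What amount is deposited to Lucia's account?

SDI: $3,927.14 × 0.01 = $39.27
OASDI: $3,927.14 × 0.055 = $215.99
AD&D insurance premium: $294.21
Total deductions = $39.27 + $215.99 + $294.21 = $549.47
Net pay = $3,927.14 − $549.47 = $3,377.67

$3,377.67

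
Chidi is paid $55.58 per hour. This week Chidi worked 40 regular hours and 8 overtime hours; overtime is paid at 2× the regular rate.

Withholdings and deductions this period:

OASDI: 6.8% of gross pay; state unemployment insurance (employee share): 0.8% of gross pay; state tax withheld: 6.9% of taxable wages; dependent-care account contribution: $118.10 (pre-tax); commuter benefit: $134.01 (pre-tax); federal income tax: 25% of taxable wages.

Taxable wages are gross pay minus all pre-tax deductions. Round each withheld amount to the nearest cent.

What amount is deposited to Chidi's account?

$1,711.36

Regular pay: 40 × $55.58 = $2,223.20
Overtime pay: 8 × $55.58 × 2 = $889.28
Gross pay = $2,223.20 + $889.28 = $3,112.48
Commuter benefit: $134.01
Dependent-care account contribution: $118.10
Pre-tax total = $134.01 + $118.10 = $252.11
Taxable wages = $3,112.48 − $252.11 = $2,860.37
State tax withheld: $2,860.37 × 0.069 = $197.37
Federal income tax: $2,860.37 × 0.25 = $715.09
OASDI: $3,112.48 × 0.068 = $211.65
State unemployment insurance (employee share): $3,112.48 × 0.008 = $24.90
Total deductions = $134.01 + $118.10 + $197.37 + $715.09 + $211.65 + $24.90 = $1,401.12
Net pay = $3,112.48 − $1,401.12 = $1,711.36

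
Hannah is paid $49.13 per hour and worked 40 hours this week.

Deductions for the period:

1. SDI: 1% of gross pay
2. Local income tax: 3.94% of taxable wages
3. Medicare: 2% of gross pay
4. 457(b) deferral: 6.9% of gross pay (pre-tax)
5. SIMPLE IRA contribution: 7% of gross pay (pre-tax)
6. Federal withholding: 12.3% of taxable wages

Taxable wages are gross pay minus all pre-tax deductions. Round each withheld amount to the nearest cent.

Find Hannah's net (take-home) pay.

$1,358.30

Gross pay: 40 × $49.13 = $1,965.20
457(b) deferral: $1,965.20 × 0.069 = $135.60
SIMPLE IRA contribution: $1,965.20 × 0.07 = $137.56
Pre-tax total = $135.60 + $137.56 = $273.16
Taxable wages = $1,965.20 − $273.16 = $1,692.04
Federal withholding: $1,692.04 × 0.123 = $208.12
Local income tax: $1,692.04 × 0.0394 = $66.67
Medicare: $1,965.20 × 0.02 = $39.30
SDI: $1,965.20 × 0.01 = $19.65
Total deductions = $135.60 + $137.56 + $208.12 + $66.67 + $39.30 + $19.65 = $606.90
Net pay = $1,965.20 − $606.90 = $1,358.30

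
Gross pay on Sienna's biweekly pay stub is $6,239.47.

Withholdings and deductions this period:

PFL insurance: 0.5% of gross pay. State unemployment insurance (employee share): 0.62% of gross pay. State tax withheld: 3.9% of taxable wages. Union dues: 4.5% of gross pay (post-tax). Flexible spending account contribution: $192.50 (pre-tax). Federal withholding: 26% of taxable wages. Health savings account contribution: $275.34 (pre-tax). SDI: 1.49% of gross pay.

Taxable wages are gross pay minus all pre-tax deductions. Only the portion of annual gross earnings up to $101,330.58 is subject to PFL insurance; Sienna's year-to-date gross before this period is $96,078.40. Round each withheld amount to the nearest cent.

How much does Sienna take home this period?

$3,607.23

Health savings account contribution: $275.34
Flexible spending account contribution: $192.50
Pre-tax total = $275.34 + $192.50 = $467.84
Taxable wages = $6,239.47 − $467.84 = $5,771.63
State tax withheld: $5,771.63 × 0.039 = $225.09
Federal withholding: $5,771.63 × 0.26 = $1,500.62
State unemployment insurance (employee share): $6,239.47 × 0.0062 = $38.68
PFL insurance: only $101,330.58 − $96,078.40 = $5,252.18 of this check is subject → $5,252.18 × 0.005 = $26.26
SDI: $6,239.47 × 0.0149 = $92.97
Union dues: $6,239.47 × 0.045 = $280.78
Total deductions = $275.34 + $192.50 + $225.09 + $1,500.62 + $38.68 + $26.26 + $92.97 + $280.78 = $2,632.24
Net pay = $6,239.47 − $2,632.24 = $3,607.23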